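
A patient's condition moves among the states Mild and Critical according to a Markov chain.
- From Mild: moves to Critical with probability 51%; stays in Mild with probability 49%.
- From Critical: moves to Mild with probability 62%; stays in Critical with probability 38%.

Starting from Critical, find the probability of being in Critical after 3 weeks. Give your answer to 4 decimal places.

Propagate the distribution vector 3 weeks from Critical.
After 0 weeks: (0.0000, 1.0000)
After 1 week: (0.6200, 0.3800)
After 2 weeks: (0.5394, 0.4606)
After 3 weeks: (0.5499, 0.4501)
P(in Critical after 3 weeks) = 0.4501

0.4501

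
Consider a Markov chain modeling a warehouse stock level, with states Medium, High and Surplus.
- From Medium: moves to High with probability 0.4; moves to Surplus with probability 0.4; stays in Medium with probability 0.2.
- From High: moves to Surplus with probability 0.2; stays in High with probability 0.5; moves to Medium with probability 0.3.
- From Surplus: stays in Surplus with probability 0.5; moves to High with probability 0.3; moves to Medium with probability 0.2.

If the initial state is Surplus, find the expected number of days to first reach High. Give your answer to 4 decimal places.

Let t(s) be the expected number of days to first reach High from state s, with t(High) = 0. Conditioning on the first day:
t(Medium) = 1 + 0.2·t(Medium) + 0.4·t(Surplus)
t(Surplus) = 1 + 0.2·t(Medium) + 0.5·t(Surplus)
Solving: t(Medium) = 2.8125, t(Surplus) = 3.1250.
Expected days from Surplus to High: 3.1250.

3.1250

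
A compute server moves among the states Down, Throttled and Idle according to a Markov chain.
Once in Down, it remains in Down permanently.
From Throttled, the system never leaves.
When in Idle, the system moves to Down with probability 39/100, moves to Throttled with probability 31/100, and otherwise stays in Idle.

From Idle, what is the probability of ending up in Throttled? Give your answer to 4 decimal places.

Let h(s) be the probability of absorption at Throttled starting from transient state s. Then h(Throttled) = 1 and h(Down) = 0. By first-step analysis:
h(Idle) = 0.39·0 + 0.31·1 + 0.3·h(Idle)
Solving: h(Idle) = 0.4429.
Starting from Idle, the probability is 0.4429.

0.4429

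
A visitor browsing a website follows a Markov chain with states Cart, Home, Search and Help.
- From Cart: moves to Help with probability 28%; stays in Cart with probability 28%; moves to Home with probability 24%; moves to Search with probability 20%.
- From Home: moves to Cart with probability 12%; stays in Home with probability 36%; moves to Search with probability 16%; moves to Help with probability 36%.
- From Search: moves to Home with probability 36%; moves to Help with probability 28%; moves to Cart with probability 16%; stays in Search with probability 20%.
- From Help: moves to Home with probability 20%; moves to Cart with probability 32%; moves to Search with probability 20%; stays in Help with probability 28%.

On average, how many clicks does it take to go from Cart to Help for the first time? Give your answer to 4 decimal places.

Let t(s) be the expected number of clicks to first reach Help from state s, with t(Help) = 0. Conditioning on the first click:
t(Cart) = 1 + 0.28·t(Cart) + 0.24·t(Home) + 0.2·t(Search)
t(Home) = 1 + 0.12·t(Cart) + 0.36·t(Home) + 0.16·t(Search)
t(Search) = 1 + 0.16·t(Cart) + 0.36·t(Home) + 0.2·t(Search)
Solving: t(Cart) = 3.2909, t(Home) = 2.9933, t(Search) = 3.2552.
Expected clicks from Cart to Help: 3.2909.

3.2909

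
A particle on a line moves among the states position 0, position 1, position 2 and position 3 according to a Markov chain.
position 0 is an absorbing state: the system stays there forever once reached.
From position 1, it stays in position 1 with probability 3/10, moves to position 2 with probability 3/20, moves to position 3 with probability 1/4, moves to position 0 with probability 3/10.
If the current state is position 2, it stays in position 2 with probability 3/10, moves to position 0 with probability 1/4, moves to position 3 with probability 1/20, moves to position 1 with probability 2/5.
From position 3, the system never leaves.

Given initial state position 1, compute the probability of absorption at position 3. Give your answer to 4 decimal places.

Let h(s) be the probability of absorption at position 3 starting from transient state s. Then h(position 3) = 1 and h(position 0) = 0. By first-step analysis:
h(position 1) = 0.3·0 + 0.3·h(position 1) + 0.15·h(position 2) + 0.25·1
h(position 2) = 0.25·0 + 0.4·h(position 1) + 0.3·h(position 2) + 0.05·1
Solving: h(position 1) = 0.4244, h(position 2) = 0.3140.
Starting from position 1, the probability is 0.4244.

0.4244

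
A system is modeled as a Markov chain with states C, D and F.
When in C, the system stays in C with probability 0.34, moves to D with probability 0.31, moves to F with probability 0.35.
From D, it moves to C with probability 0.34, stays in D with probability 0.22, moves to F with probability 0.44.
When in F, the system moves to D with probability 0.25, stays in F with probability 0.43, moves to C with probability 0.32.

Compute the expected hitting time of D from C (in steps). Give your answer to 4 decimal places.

Let t(s) be the expected number of steps to first reach D from state s, with t(D) = 0. Conditioning on the first step:
t(C) = 1 + 0.34·t(C) + 0.35·t(F)
t(F) = 1 + 0.32·t(C) + 0.43·t(F)
Solving: t(C) = 3.4822, t(F) = 3.7093.
Expected steps from C to D: 3.4822.

3.4822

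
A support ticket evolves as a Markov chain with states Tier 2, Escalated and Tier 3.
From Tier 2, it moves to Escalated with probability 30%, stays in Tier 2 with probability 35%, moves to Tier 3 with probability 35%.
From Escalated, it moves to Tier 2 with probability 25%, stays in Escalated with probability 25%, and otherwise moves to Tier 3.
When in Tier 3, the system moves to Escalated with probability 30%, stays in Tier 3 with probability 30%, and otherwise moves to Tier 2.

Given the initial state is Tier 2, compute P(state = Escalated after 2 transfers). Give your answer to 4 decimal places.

0.2850

Sum over the intermediate state after 1 transfer:
P = P(Tier 2→Tier 2)·P(Tier 2→Escalated) + P(Tier 2→Escalated)·P(Escalated→Escalated) + P(Tier 2→Tier 3)·P(Tier 3→Escalated)
  = 0.35×0.3 + 0.3×0.25 + 0.35×0.3
  = 0.1050 + 0.0750 + 0.1050 = 0.2850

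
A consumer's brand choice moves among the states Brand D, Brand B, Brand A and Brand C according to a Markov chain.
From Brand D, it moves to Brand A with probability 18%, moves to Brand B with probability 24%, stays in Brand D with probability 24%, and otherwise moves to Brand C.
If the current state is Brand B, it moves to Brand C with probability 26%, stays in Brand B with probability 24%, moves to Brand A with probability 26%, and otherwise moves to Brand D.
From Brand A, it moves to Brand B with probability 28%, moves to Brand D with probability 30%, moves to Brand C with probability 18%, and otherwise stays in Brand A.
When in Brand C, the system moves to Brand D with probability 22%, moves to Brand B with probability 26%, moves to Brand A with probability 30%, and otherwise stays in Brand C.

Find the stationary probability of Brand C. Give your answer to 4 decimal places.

Let the stationary distribution be π with π = πP and π_1 + π_2 + π_3 + π_4 = 1.
π_1 = 0.24·π_1 + 0.24·π_2 + 0.3·π_3 + 0.22·π_4
π_2 = 0.24·π_1 + 0.24·π_2 + 0.28·π_3 + 0.26·π_4
π_3 = 0.18·π_1 + 0.26·π_2 + 0.24·π_3 + 0.3·π_4
Solving with the normalization constraint gives π = (0.2497, 0.2548, 0.2451, 0.2504).
So the stationary probability of Brand C is 0.2504.

0.2504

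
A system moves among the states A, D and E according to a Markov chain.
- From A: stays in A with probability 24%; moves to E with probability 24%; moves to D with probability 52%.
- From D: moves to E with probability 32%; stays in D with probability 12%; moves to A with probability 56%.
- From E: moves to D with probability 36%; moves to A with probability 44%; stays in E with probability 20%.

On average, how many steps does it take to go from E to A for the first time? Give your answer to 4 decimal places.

Let t(s) be the expected number of steps to first reach A from state s, with t(A) = 0. Conditioning on the first step:
t(D) = 1 + 0.12·t(D) + 0.32·t(E)
t(E) = 1 + 0.36·t(D) + 0.2·t(E)
Solving: t(D) = 1.9022, t(E) = 2.1060.
Expected steps from E to A: 2.1060.

2.1060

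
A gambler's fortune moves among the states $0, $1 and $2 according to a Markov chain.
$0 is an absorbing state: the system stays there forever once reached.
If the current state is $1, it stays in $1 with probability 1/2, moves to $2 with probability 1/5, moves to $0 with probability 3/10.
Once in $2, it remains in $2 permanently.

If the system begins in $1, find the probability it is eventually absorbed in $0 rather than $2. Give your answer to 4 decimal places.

Let h(s) be the probability of absorption at $0 starting from transient state s. Then h($0) = 1 and h($2) = 0. By first-step analysis:
h($1) = 0.3·1 + 0.5·h($1) + 0.2·0
Solving: h($1) = 0.6000.
Starting from $1, the probability is 0.6000.

0.6000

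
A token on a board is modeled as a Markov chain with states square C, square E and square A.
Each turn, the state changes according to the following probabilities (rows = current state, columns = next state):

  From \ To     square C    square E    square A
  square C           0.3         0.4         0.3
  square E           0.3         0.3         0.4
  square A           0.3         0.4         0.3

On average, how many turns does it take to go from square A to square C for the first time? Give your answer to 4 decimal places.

3.3333

Let t(s) be the expected number of turns to first reach square C from state s, with t(square C) = 0. Conditioning on the first turn:
t(square E) = 1 + 0.3·t(square E) + 0.4·t(square A)
t(square A) = 1 + 0.4·t(square E) + 0.3·t(square A)
Solving: t(square E) = 3.3333, t(square A) = 3.3333.
Expected turns from square A to square C: 3.3333.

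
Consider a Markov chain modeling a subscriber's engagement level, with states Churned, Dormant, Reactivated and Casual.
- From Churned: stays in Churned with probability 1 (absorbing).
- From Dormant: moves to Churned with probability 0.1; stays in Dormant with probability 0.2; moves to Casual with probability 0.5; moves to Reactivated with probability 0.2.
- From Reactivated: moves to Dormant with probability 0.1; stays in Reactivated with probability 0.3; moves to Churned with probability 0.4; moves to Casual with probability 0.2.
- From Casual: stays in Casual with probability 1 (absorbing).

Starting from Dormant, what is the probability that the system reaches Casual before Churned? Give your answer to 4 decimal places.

0.7222

Let h(s) be the probability of absorption at Casual starting from transient state s. Then h(Casual) = 1 and h(Churned) = 0. By first-step analysis:
h(Dormant) = 0.1·0 + 0.2·h(Dormant) + 0.2·h(Reactivated) + 0.5·1
h(Reactivated) = 0.4·0 + 0.1·h(Dormant) + 0.3·h(Reactivated) + 0.2·1
Solving: h(Dormant) = 0.7222, h(Reactivated) = 0.3889.
Starting from Dormant, the probability is 0.7222.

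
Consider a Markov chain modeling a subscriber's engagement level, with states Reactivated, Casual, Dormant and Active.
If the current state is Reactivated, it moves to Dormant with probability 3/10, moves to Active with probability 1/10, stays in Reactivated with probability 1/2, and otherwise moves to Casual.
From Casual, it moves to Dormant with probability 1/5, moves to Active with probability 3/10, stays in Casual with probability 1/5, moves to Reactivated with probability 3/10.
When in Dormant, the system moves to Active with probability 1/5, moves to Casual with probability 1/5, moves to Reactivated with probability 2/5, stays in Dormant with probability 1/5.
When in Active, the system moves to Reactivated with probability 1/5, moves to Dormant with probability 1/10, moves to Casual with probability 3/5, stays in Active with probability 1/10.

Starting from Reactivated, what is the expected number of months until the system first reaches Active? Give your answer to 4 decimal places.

Let t(s) be the expected number of months to first reach Active from state s, with t(Active) = 0. Conditioning on the first month:
t(Reactivated) = 1 + 0.5·t(Reactivated) + 0.1·t(Casual) + 0.3·t(Dormant)
t(Casual) = 1 + 0.3·t(Reactivated) + 0.2·t(Casual) + 0.2·t(Dormant)
t(Dormant) = 1 + 0.4·t(Reactivated) + 0.2·t(Casual) + 0.2·t(Dormant)
Solving: t(Reactivated) = 6.4935, t(Casual) = 5.1299, t(Dormant) = 5.7792.
Expected months from Reactivated to Active: 6.4935.

6.4935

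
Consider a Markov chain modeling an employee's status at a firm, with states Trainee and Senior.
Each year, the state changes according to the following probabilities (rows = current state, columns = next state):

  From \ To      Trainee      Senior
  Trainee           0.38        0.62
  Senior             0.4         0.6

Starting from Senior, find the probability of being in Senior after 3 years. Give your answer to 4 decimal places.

Propagate the distribution vector 3 years from Senior.
After 0 years: (0.0000, 1.0000)
After 1 year: (0.4000, 0.6000)
After 2 years: (0.3920, 0.6080)
After 3 years: (0.3922, 0.6078)
P(in Senior after 3 years) = 0.6078

0.6078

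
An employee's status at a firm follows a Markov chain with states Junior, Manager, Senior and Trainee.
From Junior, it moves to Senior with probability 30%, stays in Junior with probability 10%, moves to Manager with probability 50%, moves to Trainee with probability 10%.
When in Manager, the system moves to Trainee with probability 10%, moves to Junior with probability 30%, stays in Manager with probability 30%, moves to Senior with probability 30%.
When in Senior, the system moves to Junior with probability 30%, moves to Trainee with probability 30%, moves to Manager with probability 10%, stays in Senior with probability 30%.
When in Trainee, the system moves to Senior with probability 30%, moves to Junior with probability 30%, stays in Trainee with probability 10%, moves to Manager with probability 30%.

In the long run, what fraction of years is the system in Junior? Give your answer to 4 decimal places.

0.2500

Let the stationary distribution be π with π = πP and π_1 + π_2 + π_3 + π_4 = 1.
π_1 = 0.1·π_1 + 0.3·π_2 + 0.3·π_3 + 0.3·π_4
π_2 = 0.5·π_1 + 0.3·π_2 + 0.1·π_3 + 0.3·π_4
π_3 = 0.3·π_1 + 0.3·π_2 + 0.3·π_3 + 0.3·π_4
Solving with the normalization constraint gives π = (0.2500, 0.2900, 0.3000, 0.1600).
So the stationary probability of Junior is 0.2500.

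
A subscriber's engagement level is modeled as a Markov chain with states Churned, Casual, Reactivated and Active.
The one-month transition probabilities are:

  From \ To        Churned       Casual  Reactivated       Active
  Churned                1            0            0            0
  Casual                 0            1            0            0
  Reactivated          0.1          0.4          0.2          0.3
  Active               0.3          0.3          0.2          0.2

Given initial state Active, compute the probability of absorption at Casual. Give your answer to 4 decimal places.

0.5517

Let h(s) be the probability of absorption at Casual starting from transient state s. Then h(Casual) = 1 and h(Churned) = 0. By first-step analysis:
h(Reactivated) = 0.1·0 + 0.4·1 + 0.2·h(Reactivated) + 0.3·h(Active)
h(Active) = 0.3·0 + 0.3·1 + 0.2·h(Reactivated) + 0.2·h(Active)
Solving: h(Reactivated) = 0.7069, h(Active) = 0.5517.
Starting from Active, the probability is 0.5517.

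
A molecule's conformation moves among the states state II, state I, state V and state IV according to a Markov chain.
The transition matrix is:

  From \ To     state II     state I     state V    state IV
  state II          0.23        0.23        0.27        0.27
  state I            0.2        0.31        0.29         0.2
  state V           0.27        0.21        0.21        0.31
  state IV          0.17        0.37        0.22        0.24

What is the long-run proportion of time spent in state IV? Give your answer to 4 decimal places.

Let the stationary distribution be π with π = πP and π_1 + π_2 + π_3 + π_4 = 1.
π_1 = 0.23·π_1 + 0.2·π_2 + 0.27·π_3 + 0.17·π_4
π_2 = 0.23·π_1 + 0.31·π_2 + 0.21·π_3 + 0.37·π_4
π_3 = 0.27·π_1 + 0.29·π_2 + 0.21·π_3 + 0.22·π_4
Solving with the normalization constraint gives π = (0.2163, 0.2830, 0.2481, 0.2525).
So the stationary probability of state IV is 0.2525.

0.2525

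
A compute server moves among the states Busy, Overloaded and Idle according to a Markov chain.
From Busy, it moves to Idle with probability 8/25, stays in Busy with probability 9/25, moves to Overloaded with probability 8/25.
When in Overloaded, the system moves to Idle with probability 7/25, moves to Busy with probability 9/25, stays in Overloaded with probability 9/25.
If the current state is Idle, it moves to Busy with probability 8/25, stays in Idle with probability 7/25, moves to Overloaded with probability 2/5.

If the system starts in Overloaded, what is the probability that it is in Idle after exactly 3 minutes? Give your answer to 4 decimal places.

Propagate the distribution vector 3 minutes from Overloaded.
After 0 minutes: (0.0000, 1.0000, 0.0000)
After 1 minute: (0.3600, 0.3600, 0.2800)
After 2 minutes: (0.3488, 0.3568, 0.2944)
After 3 minutes: (0.3482, 0.3578, 0.2940)
P(in Idle after 3 minutes) = 0.2940

0.2940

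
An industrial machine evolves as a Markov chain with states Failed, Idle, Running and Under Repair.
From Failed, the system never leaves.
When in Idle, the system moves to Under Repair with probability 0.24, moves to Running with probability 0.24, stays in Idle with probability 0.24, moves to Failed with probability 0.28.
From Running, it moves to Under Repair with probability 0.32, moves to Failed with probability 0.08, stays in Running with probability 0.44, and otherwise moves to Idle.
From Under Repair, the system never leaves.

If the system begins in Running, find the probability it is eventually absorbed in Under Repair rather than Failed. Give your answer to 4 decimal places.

0.7273

Let h(s) be the probability of absorption at Under Repair starting from transient state s. Then h(Under Repair) = 1 and h(Failed) = 0. By first-step analysis:
h(Idle) = 0.28·0 + 0.24·h(Idle) + 0.24·h(Running) + 0.24·1
h(Running) = 0.08·0 + 0.16·h(Idle) + 0.44·h(Running) + 0.32·1
Solving: h(Idle) = 0.5455, h(Running) = 0.7273.
Starting from Running, the probability is 0.7273.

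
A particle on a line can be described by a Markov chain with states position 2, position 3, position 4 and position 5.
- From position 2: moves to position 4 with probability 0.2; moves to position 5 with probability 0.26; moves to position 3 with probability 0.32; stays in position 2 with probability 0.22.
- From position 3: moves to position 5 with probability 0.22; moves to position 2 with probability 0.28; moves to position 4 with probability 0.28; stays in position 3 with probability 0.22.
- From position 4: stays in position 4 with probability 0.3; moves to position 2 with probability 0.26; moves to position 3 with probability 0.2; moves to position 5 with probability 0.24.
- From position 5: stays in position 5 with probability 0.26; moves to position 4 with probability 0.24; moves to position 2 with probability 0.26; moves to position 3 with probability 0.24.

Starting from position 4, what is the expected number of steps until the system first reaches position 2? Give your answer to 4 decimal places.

3.7839

Let t(s) be the expected number of steps to first reach position 2 from state s, with t(position 2) = 0. Conditioning on the first step:
t(position 3) = 1 + 0.22·t(position 3) + 0.28·t(position 4) + 0.22·t(position 5)
t(position 4) = 1 + 0.2·t(position 3) + 0.3·t(position 4) + 0.24·t(position 5)
t(position 5) = 1 + 0.24·t(position 3) + 0.24·t(position 4) + 0.26·t(position 5)
Solving: t(position 3) = 3.7067, t(position 4) = 3.7839, t(position 5) = 3.7807.
Expected steps from position 4 to position 2: 3.7839.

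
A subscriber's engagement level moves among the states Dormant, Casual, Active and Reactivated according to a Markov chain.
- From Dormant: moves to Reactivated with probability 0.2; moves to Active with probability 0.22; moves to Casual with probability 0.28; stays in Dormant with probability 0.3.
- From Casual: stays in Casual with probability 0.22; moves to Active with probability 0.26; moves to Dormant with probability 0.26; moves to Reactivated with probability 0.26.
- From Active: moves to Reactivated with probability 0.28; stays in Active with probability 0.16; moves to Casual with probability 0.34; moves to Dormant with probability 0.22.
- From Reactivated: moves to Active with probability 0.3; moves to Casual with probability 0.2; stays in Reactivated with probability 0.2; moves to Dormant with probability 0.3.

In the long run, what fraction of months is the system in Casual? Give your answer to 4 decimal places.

0.2598

Let the stationary distribution be π with π = πP and π_1 + π_2 + π_3 + π_4 = 1.
π_1 = 0.3·π_1 + 0.26·π_2 + 0.22·π_3 + 0.3·π_4
π_2 = 0.28·π_1 + 0.22·π_2 + 0.34·π_3 + 0.2·π_4
π_3 = 0.22·π_1 + 0.26·π_2 + 0.16·π_3 + 0.3·π_4
Solving with the normalization constraint gives π = (0.2708, 0.2598, 0.2350, 0.2344).
So the stationary probability of Casual is 0.2598.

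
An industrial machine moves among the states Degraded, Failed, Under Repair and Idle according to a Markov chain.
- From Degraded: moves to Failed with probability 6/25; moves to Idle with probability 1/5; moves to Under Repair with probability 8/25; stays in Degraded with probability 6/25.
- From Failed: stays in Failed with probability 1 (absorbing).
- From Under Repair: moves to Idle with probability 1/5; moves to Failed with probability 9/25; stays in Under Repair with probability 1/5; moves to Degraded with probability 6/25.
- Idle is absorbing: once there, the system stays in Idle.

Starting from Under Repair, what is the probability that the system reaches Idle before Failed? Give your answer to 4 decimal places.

0.3765

Let h(s) be the probability of absorption at Idle starting from transient state s. Then h(Idle) = 1 and h(Failed) = 0. By first-step analysis:
h(Degraded) = 0.24·h(Degraded) + 0.24·0 + 0.32·h(Under Repair) + 0.2·1
h(Under Repair) = 0.24·h(Degraded) + 0.36·0 + 0.2·h(Under Repair) + 0.2·1
Solving: h(Degraded) = 0.4217, h(Under Repair) = 0.3765.
Starting from Under Repair, the probability is 0.3765.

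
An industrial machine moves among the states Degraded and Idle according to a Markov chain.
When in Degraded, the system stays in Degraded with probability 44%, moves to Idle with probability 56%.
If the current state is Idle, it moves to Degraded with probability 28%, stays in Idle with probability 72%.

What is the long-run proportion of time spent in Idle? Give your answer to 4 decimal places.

0.6667

Let the stationary distribution be π with π = πP and π_1 + π_2 = 1.
π_1 = 0.44·π_1 + 0.28·π_2
Solving with the normalization constraint gives π = (0.3333, 0.6667).
So the stationary probability of Idle is 0.6667.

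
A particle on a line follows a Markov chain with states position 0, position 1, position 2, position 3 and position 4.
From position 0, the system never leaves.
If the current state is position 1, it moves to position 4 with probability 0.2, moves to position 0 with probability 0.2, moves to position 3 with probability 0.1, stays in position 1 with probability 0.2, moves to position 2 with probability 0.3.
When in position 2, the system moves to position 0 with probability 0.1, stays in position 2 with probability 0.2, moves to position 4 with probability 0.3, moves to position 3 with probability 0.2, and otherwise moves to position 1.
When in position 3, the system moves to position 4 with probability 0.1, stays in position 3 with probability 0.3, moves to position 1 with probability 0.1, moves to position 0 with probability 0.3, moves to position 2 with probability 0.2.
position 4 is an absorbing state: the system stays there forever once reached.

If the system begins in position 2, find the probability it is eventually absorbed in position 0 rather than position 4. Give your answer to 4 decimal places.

0.3961

Let h(s) be the probability of absorption at position 0 starting from transient state s. Then h(position 0) = 1 and h(position 4) = 0. By first-step analysis:
h(position 1) = 0.2·1 + 0.2·h(position 1) + 0.3·h(position 2) + 0.1·h(position 3) + 0.2·0
h(position 2) = 0.1·1 + 0.2·h(position 1) + 0.2·h(position 2) + 0.2·h(position 3) + 0.3·0
h(position 3) = 0.3·1 + 0.1·h(position 1) + 0.2·h(position 2) + 0.3·h(position 3) + 0.1·0
Solving: h(position 1) = 0.4747, h(position 2) = 0.3961, h(position 3) = 0.6096.
Starting from position 2, the probability is 0.3961.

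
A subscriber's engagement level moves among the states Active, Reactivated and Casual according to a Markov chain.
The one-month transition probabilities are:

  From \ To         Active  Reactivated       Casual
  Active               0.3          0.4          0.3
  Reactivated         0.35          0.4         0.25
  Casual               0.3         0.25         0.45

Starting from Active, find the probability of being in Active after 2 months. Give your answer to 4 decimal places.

Sum over the intermediate state after 1 month:
P = P(Active→Active)·P(Active→Active) + P(Active→Reactivated)·P(Reactivated→Active) + P(Active→Casual)·P(Casual→Active)
  = 0.3×0.3 + 0.4×0.35 + 0.3×0.3
  = 0.0900 + 0.1400 + 0.0900 = 0.3200

0.3200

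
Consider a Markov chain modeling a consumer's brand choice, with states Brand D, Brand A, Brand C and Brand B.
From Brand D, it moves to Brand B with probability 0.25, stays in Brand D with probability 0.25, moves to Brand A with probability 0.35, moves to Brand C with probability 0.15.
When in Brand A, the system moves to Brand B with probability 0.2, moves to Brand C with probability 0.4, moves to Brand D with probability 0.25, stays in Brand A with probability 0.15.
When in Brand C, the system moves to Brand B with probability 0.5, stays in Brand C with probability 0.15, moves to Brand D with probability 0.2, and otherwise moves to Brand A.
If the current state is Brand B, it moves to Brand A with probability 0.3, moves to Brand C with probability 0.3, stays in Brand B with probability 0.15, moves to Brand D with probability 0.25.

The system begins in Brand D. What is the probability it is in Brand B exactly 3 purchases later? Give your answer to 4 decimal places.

0.2824

Propagate the distribution vector 3 purchases from Brand D.
After 0 purchases: (1.0000, 0.0000, 0.0000, 0.0000)
After 1 purchase: (0.2500, 0.3500, 0.1500, 0.2500)
After 2 purchases: (0.2425, 0.2375, 0.2750, 0.2450)
After 3 purchases: (0.2363, 0.2353, 0.2461, 0.2824)
P(in Brand B after 3 purchases) = 0.2824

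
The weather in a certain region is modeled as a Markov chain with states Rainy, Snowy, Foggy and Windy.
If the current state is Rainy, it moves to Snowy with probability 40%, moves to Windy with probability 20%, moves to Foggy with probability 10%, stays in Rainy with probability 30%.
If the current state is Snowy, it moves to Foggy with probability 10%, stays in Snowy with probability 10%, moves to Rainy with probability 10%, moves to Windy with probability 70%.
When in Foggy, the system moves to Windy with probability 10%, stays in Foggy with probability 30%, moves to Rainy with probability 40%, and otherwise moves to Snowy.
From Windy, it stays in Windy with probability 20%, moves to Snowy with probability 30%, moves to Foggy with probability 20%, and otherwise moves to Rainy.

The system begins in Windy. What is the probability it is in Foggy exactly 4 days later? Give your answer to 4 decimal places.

0.1639

Propagate the distribution vector 4 days from Windy.
After 0 days: (0.0000, 0.0000, 0.0000, 1.0000)
After 1 day: (0.3000, 0.3000, 0.2000, 0.2000)
After 2 days: (0.2600, 0.2500, 0.1600, 0.3300)
After 3 days: (0.2660, 0.2600, 0.1650, 0.3090)
After 4 days: (0.2645, 0.2581, 0.1639, 0.3135)
P(in Foggy after 4 days) = 0.1639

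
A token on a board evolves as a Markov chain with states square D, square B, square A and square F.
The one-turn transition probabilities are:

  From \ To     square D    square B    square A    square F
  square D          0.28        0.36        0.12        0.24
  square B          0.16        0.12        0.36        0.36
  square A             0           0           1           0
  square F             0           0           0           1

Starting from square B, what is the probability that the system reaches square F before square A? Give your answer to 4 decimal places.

Let h(s) be the probability of absorption at square F starting from transient state s. Then h(square F) = 1 and h(square A) = 0. By first-step analysis:
h(square D) = 0.28·h(square D) + 0.36·h(square B) + 0.12·0 + 0.24·1
h(square B) = 0.16·h(square D) + 0.12·h(square B) + 0.36·0 + 0.36·1
Solving: h(square D) = 0.5917, h(square B) = 0.5167.
Starting from square B, the probability is 0.5167.

0.5167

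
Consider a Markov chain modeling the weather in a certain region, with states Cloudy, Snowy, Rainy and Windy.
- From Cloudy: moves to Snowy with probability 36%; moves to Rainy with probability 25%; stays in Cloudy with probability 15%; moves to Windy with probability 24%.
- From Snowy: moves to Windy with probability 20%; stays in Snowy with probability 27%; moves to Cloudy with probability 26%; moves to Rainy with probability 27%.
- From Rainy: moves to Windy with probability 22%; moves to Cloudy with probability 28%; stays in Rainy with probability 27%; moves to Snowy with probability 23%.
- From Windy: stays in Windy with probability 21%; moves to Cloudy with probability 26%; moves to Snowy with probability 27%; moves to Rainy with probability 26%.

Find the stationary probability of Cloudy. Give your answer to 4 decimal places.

Let the stationary distribution be π with π = πP and π_1 + π_2 + π_3 + π_4 = 1.
π_1 = 0.15·π_1 + 0.26·π_2 + 0.28·π_3 + 0.26·π_4
π_2 = 0.36·π_1 + 0.27·π_2 + 0.23·π_3 + 0.27·π_4
π_3 = 0.25·π_1 + 0.27·π_2 + 0.27·π_3 + 0.26·π_4
Solving with the normalization constraint gives π = (0.2390, 0.2810, 0.2631, 0.2170).
So the stationary probability of Cloudy is 0.2390.

0.2390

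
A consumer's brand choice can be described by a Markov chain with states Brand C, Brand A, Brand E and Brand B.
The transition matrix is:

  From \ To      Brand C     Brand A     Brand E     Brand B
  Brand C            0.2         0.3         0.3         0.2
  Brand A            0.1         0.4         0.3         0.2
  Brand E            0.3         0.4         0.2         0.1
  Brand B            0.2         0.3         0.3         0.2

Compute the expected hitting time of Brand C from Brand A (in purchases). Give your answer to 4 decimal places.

Let t(s) be the expected number of purchases to first reach Brand C from state s, with t(Brand C) = 0. Conditioning on the first purchase:
t(Brand A) = 1 + 0.4·t(Brand A) + 0.3·t(Brand E) + 0.2·t(Brand B)
t(Brand E) = 1 + 0.4·t(Brand A) + 0.2·t(Brand E) + 0.1·t(Brand B)
t(Brand B) = 1 + 0.3·t(Brand A) + 0.3·t(Brand E) + 0.2·t(Brand B)
Solving: t(Brand A) = 5.8201, t(Brand E) = 4.8148, t(Brand B) = 5.2381.
Expected purchases from Brand A to Brand C: 5.8201.

5.8201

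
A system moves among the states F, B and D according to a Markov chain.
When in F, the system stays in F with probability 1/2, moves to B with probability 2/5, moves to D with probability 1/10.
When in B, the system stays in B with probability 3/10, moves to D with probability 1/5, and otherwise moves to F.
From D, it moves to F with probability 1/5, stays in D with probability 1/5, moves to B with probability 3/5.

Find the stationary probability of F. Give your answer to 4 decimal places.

Let the stationary distribution be π with π = πP and π_1 + π_2 + π_3 = 1.
π_1 = 0.5·π_1 + 0.5·π_2 + 0.2·π_3
π_2 = 0.4·π_1 + 0.3·π_2 + 0.6·π_3
Solving with the normalization constraint gives π = (0.4536, 0.3918, 0.1546).
So the stationary probability of F is 0.4536.

0.4536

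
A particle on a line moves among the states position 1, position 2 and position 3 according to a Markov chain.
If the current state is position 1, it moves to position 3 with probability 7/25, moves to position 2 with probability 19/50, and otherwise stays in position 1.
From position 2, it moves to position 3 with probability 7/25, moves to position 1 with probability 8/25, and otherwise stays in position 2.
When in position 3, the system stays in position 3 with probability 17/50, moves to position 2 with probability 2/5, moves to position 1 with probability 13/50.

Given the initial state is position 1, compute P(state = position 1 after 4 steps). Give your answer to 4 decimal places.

0.3083

Propagate the distribution vector 4 steps from position 1.
After 0 steps: (1.0000, 0.0000, 0.0000)
After 1 step: (0.3400, 0.3800, 0.2800)
After 2 steps: (0.3100, 0.3932, 0.2968)
After 3 steps: (0.3084, 0.3938, 0.2978)
After 4 steps: (0.3083, 0.3938, 0.2979)
P(in position 1 after 4 steps) = 0.3083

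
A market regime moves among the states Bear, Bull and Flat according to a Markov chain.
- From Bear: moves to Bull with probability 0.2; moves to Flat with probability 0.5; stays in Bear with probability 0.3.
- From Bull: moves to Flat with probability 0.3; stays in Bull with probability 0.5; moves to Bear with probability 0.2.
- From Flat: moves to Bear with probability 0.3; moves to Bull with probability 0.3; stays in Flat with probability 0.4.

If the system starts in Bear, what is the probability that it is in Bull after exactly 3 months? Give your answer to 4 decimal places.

Propagate the distribution vector 3 months from Bear.
After 0 months: (1.0000, 0.0000, 0.0000)
After 1 month: (0.3000, 0.2000, 0.5000)
After 2 months: (0.2800, 0.3100, 0.4100)
After 3 months: (0.2690, 0.3340, 0.3970)
P(in Bull after 3 months) = 0.3340

0.3340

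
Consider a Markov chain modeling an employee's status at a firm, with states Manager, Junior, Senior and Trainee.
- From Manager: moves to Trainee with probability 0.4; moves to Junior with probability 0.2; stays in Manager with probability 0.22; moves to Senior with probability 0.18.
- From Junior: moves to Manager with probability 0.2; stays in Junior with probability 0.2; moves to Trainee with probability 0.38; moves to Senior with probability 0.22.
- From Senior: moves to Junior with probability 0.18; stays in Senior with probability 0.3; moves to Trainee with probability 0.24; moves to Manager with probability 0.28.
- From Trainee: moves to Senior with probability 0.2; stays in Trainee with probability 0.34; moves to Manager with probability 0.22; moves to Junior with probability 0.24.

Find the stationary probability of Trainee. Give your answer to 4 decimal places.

0.3399

Let the stationary distribution be π with π = πP and π_1 + π_2 + π_3 + π_4 = 1.
π_1 = 0.22·π_1 + 0.2·π_2 + 0.28·π_3 + 0.22·π_4
π_2 = 0.2·π_1 + 0.2·π_2 + 0.18·π_3 + 0.24·π_4
π_3 = 0.18·π_1 + 0.22·π_2 + 0.3·π_3 + 0.2·π_4
Solving with the normalization constraint gives π = (0.2291, 0.2092, 0.2218, 0.3399).
So the stationary probability of Trainee is 0.3399.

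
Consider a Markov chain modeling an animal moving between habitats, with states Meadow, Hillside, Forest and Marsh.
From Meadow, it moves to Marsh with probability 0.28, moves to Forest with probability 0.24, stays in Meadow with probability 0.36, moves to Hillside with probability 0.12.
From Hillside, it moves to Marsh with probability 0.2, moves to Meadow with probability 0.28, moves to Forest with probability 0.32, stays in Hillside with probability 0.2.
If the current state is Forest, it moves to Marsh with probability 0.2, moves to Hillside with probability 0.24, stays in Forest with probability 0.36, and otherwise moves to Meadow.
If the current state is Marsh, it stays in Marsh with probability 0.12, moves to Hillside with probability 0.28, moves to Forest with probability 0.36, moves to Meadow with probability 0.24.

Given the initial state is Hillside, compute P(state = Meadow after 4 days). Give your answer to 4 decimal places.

Propagate the distribution vector 4 days from Hillside.
After 0 days: (0.0000, 1.0000, 0.0000, 0.0000)
After 1 day: (0.2800, 0.2000, 0.3200, 0.2000)
After 2 days: (0.2688, 0.2064, 0.3184, 0.2064)
After 3 days: (0.2678, 0.2077, 0.3195, 0.2050)
After 4 days: (0.2677, 0.2078, 0.3196, 0.2050)
P(in Meadow after 4 days) = 0.2677

0.2677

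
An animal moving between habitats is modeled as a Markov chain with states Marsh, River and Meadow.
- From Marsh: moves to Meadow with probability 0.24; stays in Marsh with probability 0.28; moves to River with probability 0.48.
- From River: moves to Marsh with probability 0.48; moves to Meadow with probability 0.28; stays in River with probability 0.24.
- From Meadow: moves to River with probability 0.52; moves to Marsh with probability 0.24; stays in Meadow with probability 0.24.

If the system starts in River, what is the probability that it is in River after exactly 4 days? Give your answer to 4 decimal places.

Propagate the distribution vector 4 days from River.
After 0 days: (0.0000, 1.0000, 0.0000)
After 1 day: (0.4800, 0.2400, 0.2800)
After 2 days: (0.3168, 0.4336, 0.2496)
After 3 days: (0.3567, 0.3859, 0.2573)
After 4 days: (0.3469, 0.3977, 0.2554)
P(in River after 4 days) = 0.3977

0.3977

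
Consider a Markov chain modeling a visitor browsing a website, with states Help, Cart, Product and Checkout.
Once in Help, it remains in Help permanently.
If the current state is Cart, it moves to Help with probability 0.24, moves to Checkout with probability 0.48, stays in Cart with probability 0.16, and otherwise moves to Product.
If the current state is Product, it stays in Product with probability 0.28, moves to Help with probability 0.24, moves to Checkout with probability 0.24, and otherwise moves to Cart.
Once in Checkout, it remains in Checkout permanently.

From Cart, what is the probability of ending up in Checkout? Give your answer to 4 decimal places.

0.6500

Let h(s) be the probability of absorption at Checkout starting from transient state s. Then h(Checkout) = 1 and h(Help) = 0. By first-step analysis:
h(Cart) = 0.24·0 + 0.16·h(Cart) + 0.12·h(Product) + 0.48·1
h(Product) = 0.24·0 + 0.24·h(Cart) + 0.28·h(Product) + 0.24·1
Solving: h(Cart) = 0.6500, h(Product) = 0.5500.
Starting from Cart, the probability is 0.6500.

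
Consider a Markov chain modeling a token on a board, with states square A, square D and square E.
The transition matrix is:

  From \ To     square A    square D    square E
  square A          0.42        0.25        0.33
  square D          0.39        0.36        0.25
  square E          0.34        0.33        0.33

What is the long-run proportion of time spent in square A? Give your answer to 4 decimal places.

Let the stationary distribution be π with π = πP and π_1 + π_2 + π_3 = 1.
π_1 = 0.42·π_1 + 0.39·π_2 + 0.34·π_3
π_2 = 0.25·π_1 + 0.36·π_2 + 0.33·π_3
Solving with the normalization constraint gives π = (0.3863, 0.3083, 0.3053).
So the stationary probability of square A is 0.3863.

0.3863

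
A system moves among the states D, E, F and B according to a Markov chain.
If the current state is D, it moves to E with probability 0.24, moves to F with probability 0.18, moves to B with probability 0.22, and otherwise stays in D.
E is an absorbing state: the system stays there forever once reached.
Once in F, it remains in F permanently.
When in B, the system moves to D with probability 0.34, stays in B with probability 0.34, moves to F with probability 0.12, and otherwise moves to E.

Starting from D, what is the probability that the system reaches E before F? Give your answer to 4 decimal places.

Let h(s) be the probability of absorption at E starting from transient state s. Then h(E) = 1 and h(F) = 0. By first-step analysis:
h(D) = 0.36·h(D) + 0.24·1 + 0.18·0 + 0.22·h(B)
h(B) = 0.34·h(D) + 0.2·1 + 0.12·0 + 0.34·h(B)
Solving: h(D) = 0.5823, h(B) = 0.6030.
Starting from D, the probability is 0.5823.

0.5823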